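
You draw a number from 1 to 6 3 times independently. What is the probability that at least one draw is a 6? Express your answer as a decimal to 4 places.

P(no draw is a 6) = (5/6)^3 ≈ 0.5787.
P(at least one) = 1 − 0.5787 = 0.4213.

0.4213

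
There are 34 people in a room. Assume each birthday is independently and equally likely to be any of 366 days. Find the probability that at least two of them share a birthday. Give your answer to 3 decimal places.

0.794

It's easier to compute the probability that all 34 are distinct.
P(all distinct) = 366/366 · 365/366 · ··· · 333/366 ≈ 0.206.
So the probability of at least one match is 1 − 0.206 = 0.794.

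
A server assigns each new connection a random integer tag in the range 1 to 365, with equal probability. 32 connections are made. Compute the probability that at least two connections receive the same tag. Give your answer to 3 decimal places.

It's easier to compute the probability that all 32 are distinct.
P(all distinct) = 365/365 · 364/365 · ··· · 334/365 ≈ 0.247.
So the probability of at least one match is 1 − 0.247 = 0.753.

0.753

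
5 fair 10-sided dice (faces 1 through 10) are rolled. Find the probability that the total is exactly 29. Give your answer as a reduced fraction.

There are 10^5 = 100000 equally likely outcomes.
The number of ordered 5-tuples from {1,…,10} summing to 29 is 5875.
P(sum = 29) = 5875/100000 = 47/800.

47/800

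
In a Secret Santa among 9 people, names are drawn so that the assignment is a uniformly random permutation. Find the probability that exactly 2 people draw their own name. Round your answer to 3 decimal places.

0.184

Choose which 2 of the 9 are fixed: C(9,2) = 36 ways.
The remaining 7 must have no fixed point: D(7) = 1854.
P = 36·1854/362880 = 103/560 ≈ 0.184.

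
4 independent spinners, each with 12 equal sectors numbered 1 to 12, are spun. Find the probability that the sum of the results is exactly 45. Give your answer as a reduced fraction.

There are 12^4 = 20736 equally likely outcomes.
The number of ordered 4-tuples from {1,…,12} summing to 45 is 20.
P(sum = 45) = 20/20736 = 5/5184.

5/5184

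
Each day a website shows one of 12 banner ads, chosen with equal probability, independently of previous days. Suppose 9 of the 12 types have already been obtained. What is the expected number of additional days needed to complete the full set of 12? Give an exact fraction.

Starting from 9 distinct types, each trial gives a new one with probability (12−i)/12 when i types are held, so the wait for the next new type is 12/(12−i).
E = 12/3 + 12/2 + 12/1 = 22.

22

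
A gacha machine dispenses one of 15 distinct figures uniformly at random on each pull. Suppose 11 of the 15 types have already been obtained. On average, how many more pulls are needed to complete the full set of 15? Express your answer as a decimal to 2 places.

31.25

Starting from 11 distinct types, each trial gives a new one with probability (15−i)/15 when i types are held, so the wait for the next new type is 15/(15−i).
E = 15/4 + 15/3 + 15/2 + 15/1 = 125/4 ≈ 31.25.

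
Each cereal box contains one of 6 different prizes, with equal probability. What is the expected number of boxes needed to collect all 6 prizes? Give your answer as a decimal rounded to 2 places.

After i distinct types are collected, each trial gives a new one with probability (6−i)/6, so the expected wait for the next new type is 6/(6−i).
E = 6/6 + 6/5 + 6/4 + 6/3 + 6/2 + 6/1 = 147/10 ≈ 14.70.

14.70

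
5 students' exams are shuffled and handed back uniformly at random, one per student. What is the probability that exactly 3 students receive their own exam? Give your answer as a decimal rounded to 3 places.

Choose which 3 of the 5 are fixed: C(5,3) = 10 ways.
The remaining 2 must have no fixed point: D(2) = 1.
P = 10·1/120 = 1/12 ≈ 0.083.

0.083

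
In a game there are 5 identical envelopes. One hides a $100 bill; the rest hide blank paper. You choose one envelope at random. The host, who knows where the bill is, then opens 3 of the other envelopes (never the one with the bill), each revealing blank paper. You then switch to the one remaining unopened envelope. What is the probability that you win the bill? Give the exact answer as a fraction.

4/5

Your original envelope holds the bill with probability 1/5, so the other 4 collectively hold it with probability 4/5.
The host can always find 3 empty envelopes to open, so the reveals don't change that 4/5; it is now spread over the 1 remaining unopened envelope.
P(win by switching) = (4/5) · (1/1) = 4/5.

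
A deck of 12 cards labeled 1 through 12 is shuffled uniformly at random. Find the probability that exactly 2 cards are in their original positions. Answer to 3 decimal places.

0.184

Choose which 2 of the 12 are fixed: C(12,2) = 66 ways.
The remaining 10 must have no fixed point: D(10) = 1334961.
P = 66·1334961/479001600 = 16481/89600 ≈ 0.184.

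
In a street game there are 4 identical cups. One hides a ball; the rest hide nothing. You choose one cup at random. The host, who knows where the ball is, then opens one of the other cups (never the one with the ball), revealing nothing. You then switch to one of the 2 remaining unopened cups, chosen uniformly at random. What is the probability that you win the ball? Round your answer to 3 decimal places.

Your original cup holds the ball with probability 1/4, so the other 3 collectively hold it with probability 3/4.
The host can always find an empty cup to open, so this doesn't change that 3/4; it is now spread over the 2 remaining unopened cups.
P(win by switching) = (3/4) · (1/2) = 3/8 ≈ 0.375.

0.375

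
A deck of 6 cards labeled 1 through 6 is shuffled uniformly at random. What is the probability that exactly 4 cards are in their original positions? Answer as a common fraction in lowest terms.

1/48

Choose which 4 of the 6 are fixed: C(6,4) = 15 ways.
The remaining 2 must have no fixed point: D(2) = 1.
P = 15·1/720 = 1/48.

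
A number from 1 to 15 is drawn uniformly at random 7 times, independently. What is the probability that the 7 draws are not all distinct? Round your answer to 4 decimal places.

0.8102

P(all 7 different) = 15/15 · 14/15 · ··· · 9/15 ≈ 0.1898.
P(at least two equal) = 1 − 0.1898 = 0.8102.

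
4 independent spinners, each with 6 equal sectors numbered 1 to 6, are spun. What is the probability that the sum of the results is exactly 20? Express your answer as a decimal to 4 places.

There are 6^4 = 1296 equally likely outcomes.
The number of ordered 4-tuples from {1,…,6} summing to 20 is 35.
P(sum = 20) = 35/1296 ≈ 0.0270.

0.0270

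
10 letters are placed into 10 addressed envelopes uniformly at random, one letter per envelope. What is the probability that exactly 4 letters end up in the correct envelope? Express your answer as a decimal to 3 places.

0.015

Choose which 4 of the 10 are fixed: C(10,4) = 210 ways.
The remaining 6 must have no fixed point: D(6) = 265.
P = 210·265/3628800 = 53/3456 ≈ 0.015.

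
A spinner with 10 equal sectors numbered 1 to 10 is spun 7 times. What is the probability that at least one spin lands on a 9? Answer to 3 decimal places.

P(no spin lands on a 9) = (9/10)^7 ≈ 0.478.
P(at least one) = 1 − 0.478 = 0.522.

0.522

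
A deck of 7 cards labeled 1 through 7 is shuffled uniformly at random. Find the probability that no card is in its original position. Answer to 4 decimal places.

This is the derangement probability: permutations of 7 with no fixed point.
D(7) = 7! · (1 − 1/1! + 1/2! − ··· + (−1)^7/7!) = 1854.
P = 1854/5040 = 103/280 ≈ 0.3679.

0.3679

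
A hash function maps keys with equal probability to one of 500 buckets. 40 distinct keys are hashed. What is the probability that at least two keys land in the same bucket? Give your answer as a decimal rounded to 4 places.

0.7987

It's easier to compute the probability that all 40 are distinct.
P(all distinct) = 500/500 · 499/500 · ··· · 461/500 ≈ 0.2013.
So the probability of at least one match is 1 − 0.2013 = 0.7987.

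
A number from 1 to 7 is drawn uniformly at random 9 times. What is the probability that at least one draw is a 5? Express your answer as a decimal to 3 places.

0.750

P(no draw is a 5) = (6/7)^9 ≈ 0.250.
P(at least one) = 1 − 0.250 = 0.750.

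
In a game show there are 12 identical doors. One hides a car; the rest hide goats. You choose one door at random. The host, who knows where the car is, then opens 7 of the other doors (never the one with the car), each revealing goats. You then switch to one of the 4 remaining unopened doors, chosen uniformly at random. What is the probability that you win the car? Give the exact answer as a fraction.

11/48

Your original door holds the car with probability 1/12, so the other 11 collectively hold it with probability 11/12.
The host can always find 7 empty doors to open, so the reveals don't change that 11/12; it is now spread over the 4 remaining unopened doors.
P(win by switching) = (11/12) · (1/4) = 11/48.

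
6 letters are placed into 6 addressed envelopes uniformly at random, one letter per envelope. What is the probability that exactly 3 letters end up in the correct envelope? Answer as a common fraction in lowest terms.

Choose which 3 of the 6 are fixed: C(6,3) = 20 ways.
The remaining 3 must have no fixed point: D(3) = 2.
P = 20·2/720 = 1/18.

1/18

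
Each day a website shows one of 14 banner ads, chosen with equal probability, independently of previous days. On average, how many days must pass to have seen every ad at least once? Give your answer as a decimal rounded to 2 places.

45.52

After i distinct types are collected, each trial gives a new one with probability (14−i)/14, so the expected wait for the next new type is 14/(14−i).
E = 14/14 + 14/13 + 14/12 + 14/11 + 14/10 + 14/9 + 14/8 + 14/7 + 14/6 + 14/5 + 14/4 + 14/3 + 14/2 + 14/1 = 1171733/25740 ≈ 45.52.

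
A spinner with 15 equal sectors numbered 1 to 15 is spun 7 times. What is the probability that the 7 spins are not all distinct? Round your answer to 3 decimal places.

0.810

P(all 7 different) = 15/15 · 14/15 · ··· · 9/15 ≈ 0.190.
P(at least two equal) = 1 − 0.190 = 0.810.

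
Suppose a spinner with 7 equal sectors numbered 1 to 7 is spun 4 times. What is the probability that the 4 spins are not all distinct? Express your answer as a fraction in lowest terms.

P(all 4 different) = 7/7 · 6/7 · ··· · 4/7 = 120/343.
P(at least two equal) = 1 − 120/343 = 223/343.

223/343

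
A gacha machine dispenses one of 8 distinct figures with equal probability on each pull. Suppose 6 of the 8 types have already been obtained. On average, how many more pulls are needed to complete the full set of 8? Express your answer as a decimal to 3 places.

12.000

Starting from 6 distinct types, each trial gives a new one with probability (8−i)/8 when i types are held, so the wait for the next new type is 8/(8−i).
E = 8/2 + 8/1 = 12 ≈ 12.000.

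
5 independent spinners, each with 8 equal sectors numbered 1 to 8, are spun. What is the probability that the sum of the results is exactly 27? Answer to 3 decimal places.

There are 8^5 = 32768 equally likely outcomes.
The number of ordered 5-tuples from {1,…,8} summing to 27 is 1750.
P(sum = 27) = 1750/32768 = 875/16384 ≈ 0.053.

0.053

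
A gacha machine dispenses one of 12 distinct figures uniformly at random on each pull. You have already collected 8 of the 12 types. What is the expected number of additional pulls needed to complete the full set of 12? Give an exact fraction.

Starting from 8 distinct types, each trial gives a new one with probability (12−i)/12 when i types are held, so the wait for the next new type is 12/(12−i).
E = 12/4 + 12/3 + 12/2 + 12/1 = 25.

25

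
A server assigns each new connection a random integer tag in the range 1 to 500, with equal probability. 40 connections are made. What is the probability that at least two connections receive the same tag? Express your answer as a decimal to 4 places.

0.7987

It's easier to compute the probability that all 40 are distinct.
P(all distinct) = 500/500 · 499/500 · ··· · 461/500 ≈ 0.2013.
So the probability of at least one match is 1 − 0.2013 = 0.7987.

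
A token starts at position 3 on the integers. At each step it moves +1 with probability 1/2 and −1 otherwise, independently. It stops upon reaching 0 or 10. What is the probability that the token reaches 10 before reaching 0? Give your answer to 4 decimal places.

With a fair step, P(i) = ½P(i−1) + ½P(i+1) with P(0)=0, P(10)=1 has the linear solution P(i) = i/10.
P(3) = 3/10 ≈ 0.3000.

0.3000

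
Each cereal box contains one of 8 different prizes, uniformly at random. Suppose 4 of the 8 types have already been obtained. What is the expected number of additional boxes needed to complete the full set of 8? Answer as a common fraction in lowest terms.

Starting from 4 distinct types, each trial gives a new one with probability (8−i)/8 when i types are held, so the wait for the next new type is 8/(8−i).
E = 8/4 + 8/3 + 8/2 + 8/1 = 50/3.

50/3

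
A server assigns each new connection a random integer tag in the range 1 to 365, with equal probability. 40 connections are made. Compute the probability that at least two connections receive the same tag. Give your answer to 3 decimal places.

It's easier to compute the probability that all 40 are distinct.
P(all distinct) = 365/365 · 364/365 · ··· · 326/365 ≈ 0.109.
So the probability of at least one match is 1 − 0.109 = 0.891.

0.891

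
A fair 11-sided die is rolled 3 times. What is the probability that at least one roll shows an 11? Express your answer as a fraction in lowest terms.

331/1331

P(no roll shows an 11) = (10/11)^3 = 1000/1331.
P(at least one) = 1 − 1000/1331 = 331/1331.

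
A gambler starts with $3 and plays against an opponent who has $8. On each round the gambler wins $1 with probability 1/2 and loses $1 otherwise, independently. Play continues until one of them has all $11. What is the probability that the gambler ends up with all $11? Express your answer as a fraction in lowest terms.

With a fair step, P(i) = ½P(i−1) + ½P(i+1) with P(0)=0, P(11)=1 has the linear solution P(i) = i/11.
P(3) = 3/11.

3/11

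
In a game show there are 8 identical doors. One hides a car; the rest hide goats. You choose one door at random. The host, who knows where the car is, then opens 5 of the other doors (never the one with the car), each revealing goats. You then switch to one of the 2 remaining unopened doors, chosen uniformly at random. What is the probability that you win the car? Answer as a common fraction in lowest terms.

Your original door holds the car with probability 1/8, so the other 7 collectively hold it with probability 7/8.
The host can always find 5 empty doors to open, so the reveals don't change that 7/8; it is now spread over the 2 remaining unopened doors.
P(win by switching) = (7/8) · (1/2) = 7/16.

7/16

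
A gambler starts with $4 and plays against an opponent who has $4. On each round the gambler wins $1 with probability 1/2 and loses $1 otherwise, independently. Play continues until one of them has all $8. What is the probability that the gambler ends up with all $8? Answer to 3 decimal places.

0.500

With a fair step, P(i) = ½P(i−1) + ½P(i+1) with P(0)=0, P(8)=1 has the linear solution P(i) = i/8.
P(4) = 4/8 = 1/2 ≈ 0.500.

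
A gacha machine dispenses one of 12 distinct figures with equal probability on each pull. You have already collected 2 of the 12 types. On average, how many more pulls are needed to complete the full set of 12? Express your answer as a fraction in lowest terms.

7381/210

Starting from 2 distinct types, each trial gives a new one with probability (12−i)/12 when i types are held, so the wait for the next new type is 12/(12−i).
E = 12/10 + 12/9 + 12/8 + 12/7 + 12/6 + 12/5 + 12/4 + 12/3 + 12/2 + 12/1 = 7381/210.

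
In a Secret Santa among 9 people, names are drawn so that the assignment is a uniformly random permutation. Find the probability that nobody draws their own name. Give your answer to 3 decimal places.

This is the derangement probability: permutations of 9 with no fixed point.
D(9) = 9! · (1 − 1/1! + 1/2! − ··· + (−1)^9/9!) = 133496.
P = 133496/362880 = 16687/45360 ≈ 0.368.

0.368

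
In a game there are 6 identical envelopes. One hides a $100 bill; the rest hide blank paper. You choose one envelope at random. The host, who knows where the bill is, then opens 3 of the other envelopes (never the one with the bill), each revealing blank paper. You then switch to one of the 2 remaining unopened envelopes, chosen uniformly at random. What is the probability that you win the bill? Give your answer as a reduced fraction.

5/12

Your original envelope holds the bill with probability 1/6, so the other 5 collectively hold it with probability 5/6.
The host can always find 3 empty envelopes to open, so the reveals don't change that 5/6; it is now spread over the 2 remaining unopened envelopes.
P(win by switching) = (5/6) · (1/2) = 5/12.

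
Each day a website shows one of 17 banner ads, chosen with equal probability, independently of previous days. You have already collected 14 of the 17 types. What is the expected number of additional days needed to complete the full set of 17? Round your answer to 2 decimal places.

Starting from 14 distinct types, each trial gives a new one with probability (17−i)/17 when i types are held, so the wait for the next new type is 17/(17−i).
E = 17/3 + 17/2 + 17/1 = 187/6 ≈ 31.17.

31.17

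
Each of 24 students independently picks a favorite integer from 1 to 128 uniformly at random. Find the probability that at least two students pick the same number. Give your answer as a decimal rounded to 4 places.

It's easier to compute the probability that all 24 are distinct.
P(all distinct) = 128/128 · 127/128 · ··· · 105/128 ≈ 0.1001.
So the probability of at least one match is 1 − 0.1001 = 0.8999.

0.8999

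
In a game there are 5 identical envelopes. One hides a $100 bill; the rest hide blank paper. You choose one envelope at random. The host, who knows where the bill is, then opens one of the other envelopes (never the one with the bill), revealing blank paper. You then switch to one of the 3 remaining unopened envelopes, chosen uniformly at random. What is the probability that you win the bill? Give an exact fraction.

Your original envelope holds the bill with probability 1/5, so the other 4 collectively hold it with probability 4/5.
The host can always find an empty envelope to open, so this doesn't change that 4/5; it is now spread over the 3 remaining unopened envelopes.
P(win by switching) = (4/5) · (1/3) = 4/15.

4/15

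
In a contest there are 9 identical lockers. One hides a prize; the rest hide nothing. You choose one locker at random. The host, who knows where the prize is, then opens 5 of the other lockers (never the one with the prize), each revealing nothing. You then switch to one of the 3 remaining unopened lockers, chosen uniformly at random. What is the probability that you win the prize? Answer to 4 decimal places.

0.2963

Your original locker holds the prize with probability 1/9, so the other 8 collectively hold it with probability 8/9.
The host can always find 5 empty lockers to open, so the reveals don't change that 8/9; it is now spread over the 3 remaining unopened lockers.
P(win by switching) = (8/9) · (1/3) = 8/27 ≈ 0.2963.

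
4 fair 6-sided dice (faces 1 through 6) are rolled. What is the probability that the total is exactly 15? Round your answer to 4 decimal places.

0.1080

There are 6^4 = 1296 equally likely outcomes.
The number of ordered 4-tuples from {1,…,6} summing to 15 is 140.
P(sum = 15) = 140/1296 = 35/324 ≈ 0.1080.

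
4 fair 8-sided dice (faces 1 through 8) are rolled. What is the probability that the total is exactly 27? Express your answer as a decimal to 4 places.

There are 8^4 = 4096 equally likely outcomes.
The number of ordered 4-tuples from {1,…,8} summing to 27 is 56.
P(sum = 27) = 56/4096 = 7/512 ≈ 0.0137.

0.0137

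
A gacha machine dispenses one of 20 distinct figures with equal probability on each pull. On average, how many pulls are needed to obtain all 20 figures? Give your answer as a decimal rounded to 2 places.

After i distinct types are collected, each trial gives a new one with probability (20−i)/20, so the expected wait for the next new type is 20/(20−i).
E = 20/20 + 20/19 + 20/18 + 20/17 + 20/16 + 20/15 + 20/14 + 20/13 + 20/12 + 20/11 + 20/10 + 20/9 + 20/8 + 20/7 + 20/6 + 20/5 + 20/4 + 20/3 + 20/2 + 20/1 = 279175675/3879876 ≈ 71.95.

71.95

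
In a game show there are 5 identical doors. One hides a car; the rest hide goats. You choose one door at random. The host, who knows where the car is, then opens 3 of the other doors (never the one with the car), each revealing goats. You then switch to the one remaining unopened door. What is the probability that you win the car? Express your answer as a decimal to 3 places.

Your original door holds the car with probability 1/5, so the other 4 collectively hold it with probability 4/5.
The host can always find 3 empty doors to open, so the reveals don't change that 4/5; it is now spread over the 1 remaining unopened door.
P(win by switching) = (4/5) · (1/1) = 4/5 ≈ 0.800.

0.800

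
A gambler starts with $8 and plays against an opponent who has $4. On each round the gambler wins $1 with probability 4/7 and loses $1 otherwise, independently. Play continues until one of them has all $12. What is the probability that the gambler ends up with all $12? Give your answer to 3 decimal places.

Let r = q/p = (3/7)/(4/7) = 3/4. The recurrence P(i) = p·P(i+1) + q·P(i−1) with P(0)=0, P(12)=1 gives P(i) = (1 − r^i)/(1 − r^12).
P(8) = (1 − (3/4)^8) / (1 − (3/4)^12) = 86272/92833 ≈ 0.929.

0.929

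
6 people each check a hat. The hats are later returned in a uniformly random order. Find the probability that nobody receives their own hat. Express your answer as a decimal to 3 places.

0.368

This is the derangement probability: permutations of 6 with no fixed point.
D(6) = 6! · (1 − 1/1! + 1/2! − ··· + (−1)^6/6!) = 265.
P = 265/720 = 53/144 ≈ 0.368.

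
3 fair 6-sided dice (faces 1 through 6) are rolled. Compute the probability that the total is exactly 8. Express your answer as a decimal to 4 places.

0.0972

There are 6^3 = 216 equally likely outcomes.
The number of ordered 3-tuples from {1,…,6} summing to 8 is 21.
P(sum = 8) = 21/216 = 7/72 ≈ 0.0972.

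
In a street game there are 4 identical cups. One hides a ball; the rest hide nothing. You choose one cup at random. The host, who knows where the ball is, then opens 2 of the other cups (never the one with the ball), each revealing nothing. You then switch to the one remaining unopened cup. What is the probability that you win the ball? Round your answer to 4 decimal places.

Your original cup holds the ball with probability 1/4, so the other 3 collectively hold it with probability 3/4.
The host can always find 2 empty cups to open, so the reveals don't change that 3/4; it is now spread over the 1 remaining unopened cup.
P(win by switching) = (3/4) · (1/1) = 3/4 ≈ 0.7500.

0.7500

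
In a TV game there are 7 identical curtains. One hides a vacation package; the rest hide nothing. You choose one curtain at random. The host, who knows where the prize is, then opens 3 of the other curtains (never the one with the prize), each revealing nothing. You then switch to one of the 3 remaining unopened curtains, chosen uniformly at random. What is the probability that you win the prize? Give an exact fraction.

2/7

Your original curtain holds the prize with probability 1/7, so the other 6 collectively hold it with probability 6/7.
The host can always find 3 empty curtains to open, so the reveals don't change that 6/7; it is now spread over the 3 remaining unopened curtains.
P(win by switching) = (6/7) · (1/3) = 2/7.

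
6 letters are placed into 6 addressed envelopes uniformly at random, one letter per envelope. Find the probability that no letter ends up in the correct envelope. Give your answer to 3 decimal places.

0.368

This is the derangement probability: permutations of 6 with no fixed point.
D(6) = 6! · (1 − 1/1! + 1/2! − ··· + (−1)^6/6!) = 265.
P = 265/720 = 53/144 ≈ 0.368.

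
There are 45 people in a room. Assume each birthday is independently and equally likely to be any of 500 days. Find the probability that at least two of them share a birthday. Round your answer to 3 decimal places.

It's easier to compute the probability that all 45 are distinct.
P(all distinct) = 500/500 · 499/500 · ··· · 456/500 ≈ 0.130.
So the probability of at least one match is 1 − 0.130 = 0.870.

0.870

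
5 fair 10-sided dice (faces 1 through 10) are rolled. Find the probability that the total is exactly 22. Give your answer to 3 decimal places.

0.043

There are 10^5 = 100000 equally likely outcomes.
The number of ordered 5-tuples from {1,…,10} summing to 22 is 4335.
P(sum = 22) = 4335/100000 = 867/20000 ≈ 0.043.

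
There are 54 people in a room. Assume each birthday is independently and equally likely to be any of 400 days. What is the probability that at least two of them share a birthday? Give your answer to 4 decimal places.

It's easier to compute the probability that all 54 are distinct.
P(all distinct) = 400/400 · 399/400 · ··· · 347/400 ≈ 0.0236.
So the probability of at least one match is 1 − 0.0236 = 0.9764.

0.9764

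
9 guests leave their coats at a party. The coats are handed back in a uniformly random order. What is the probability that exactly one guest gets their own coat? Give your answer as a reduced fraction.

2119/5760

Choose which one is fixed: C(9,1) = 9 ways.
The remaining 8 must have no fixed point: D(8) = 14833.
P = 9·14833/362880 = 2119/5760.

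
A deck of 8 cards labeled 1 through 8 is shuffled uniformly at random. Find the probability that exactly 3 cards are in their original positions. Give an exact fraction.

Choose which 3 of the 8 are fixed: C(8,3) = 56 ways.
The remaining 5 must have no fixed point: D(5) = 44.
P = 56·44/40320 = 11/180.

11/180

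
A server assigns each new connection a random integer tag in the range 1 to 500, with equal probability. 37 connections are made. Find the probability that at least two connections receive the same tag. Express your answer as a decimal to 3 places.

It's easier to compute the probability that all 37 are distinct.
P(all distinct) = 500/500 · 499/500 · ··· · 464/500 ≈ 0.255.
So the probability of at least one match is 1 − 0.255 = 0.745.

0.745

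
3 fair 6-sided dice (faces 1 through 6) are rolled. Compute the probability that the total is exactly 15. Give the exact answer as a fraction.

There are 6^3 = 216 equally likely outcomes.
The number of ordered 3-tuples from {1,…,6} summing to 15 is 10.
P(sum = 15) = 10/216 = 5/108.

5/108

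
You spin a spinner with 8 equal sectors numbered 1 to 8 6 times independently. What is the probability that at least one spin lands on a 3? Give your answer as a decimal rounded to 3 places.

0.551

P(no spin lands on a 3) = (7/8)^6 ≈ 0.449.
P(at least one) = 1 − 0.449 = 0.551.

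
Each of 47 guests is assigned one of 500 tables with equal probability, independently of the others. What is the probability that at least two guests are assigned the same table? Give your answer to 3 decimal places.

0.893

It's easier to compute the probability that all 47 are distinct.
P(all distinct) = 500/500 · 499/500 · ··· · 454/500 ≈ 0.107.
So the probability of at least one match is 1 − 0.107 = 0.893.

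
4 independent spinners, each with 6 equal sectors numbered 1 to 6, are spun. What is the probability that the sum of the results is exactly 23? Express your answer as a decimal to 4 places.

0.0031

There are 6^4 = 1296 equally likely outcomes.
The number of ordered 4-tuples from {1,…,6} summing to 23 is 4.
P(sum = 23) = 4/1296 = 1/324 ≈ 0.0031.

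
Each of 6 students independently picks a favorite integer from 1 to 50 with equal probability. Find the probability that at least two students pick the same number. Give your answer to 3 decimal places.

0.268

It's easier to compute the probability that all 6 are distinct.
P(all distinct) = 50/50 · 49/50 · ··· · 45/50 ≈ 0.732.
So the probability of at least one match is 1 − 0.732 = 0.268.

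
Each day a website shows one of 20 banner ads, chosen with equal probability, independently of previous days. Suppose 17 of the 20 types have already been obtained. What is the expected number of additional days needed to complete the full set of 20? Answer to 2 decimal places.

Starting from 17 distinct types, each trial gives a new one with probability (20−i)/20 when i types are held, so the wait for the next new type is 20/(20−i).
E = 20/3 + 20/2 + 20/1 = 110/3 ≈ 36.67.

36.67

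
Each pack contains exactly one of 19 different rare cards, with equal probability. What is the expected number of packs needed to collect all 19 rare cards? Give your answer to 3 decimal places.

67.407

After i distinct types are collected, each trial gives a new one with probability (19−i)/19, so the expected wait for the next new type is 19/(19−i).
E = 19/19 + 19/18 + 19/17 + 19/16 + 19/15 + 19/14 + 19/13 + 19/12 + 19/11 + 19/10 + 19/9 + 19/8 + 19/7 + 19/6 + 19/5 + 19/4 + 19/3 + 19/2 + 19/1 = 275295799/4084080 ≈ 67.407.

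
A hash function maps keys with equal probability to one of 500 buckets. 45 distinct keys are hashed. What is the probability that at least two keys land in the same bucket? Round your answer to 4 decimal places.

0.8702

It's easier to compute the probability that all 45 are distinct.
P(all distinct) = 500/500 · 499/500 · ··· · 456/500 ≈ 0.1298.
So the probability of at least one match is 1 − 0.1298 = 0.8702.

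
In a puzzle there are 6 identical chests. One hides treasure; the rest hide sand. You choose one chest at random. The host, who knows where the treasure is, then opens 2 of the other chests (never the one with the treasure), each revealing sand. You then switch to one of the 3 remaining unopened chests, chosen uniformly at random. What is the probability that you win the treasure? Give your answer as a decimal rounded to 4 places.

0.2778

Your original chest holds the treasure with probability 1/6, so the other 5 collectively hold it with probability 5/6.
The host can always find 2 empty chests to open, so the reveals don't change that 5/6; it is now spread over the 3 remaining unopened chests.
P(win by switching) = (5/6) · (1/3) = 5/18 ≈ 0.2778.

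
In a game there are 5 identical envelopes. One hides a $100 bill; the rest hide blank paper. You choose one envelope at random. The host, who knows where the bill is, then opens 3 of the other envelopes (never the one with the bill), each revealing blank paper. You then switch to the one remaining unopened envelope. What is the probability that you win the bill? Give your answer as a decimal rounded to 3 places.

0.800

Your original envelope holds the bill with probability 1/5, so the other 4 collectively hold it with probability 4/5.
The host can always find 3 empty envelopes to open, so the reveals don't change that 4/5; it is now spread over the 1 remaining unopened envelope.
P(win by switching) = (4/5) · (1/1) = 4/5 ≈ 0.800.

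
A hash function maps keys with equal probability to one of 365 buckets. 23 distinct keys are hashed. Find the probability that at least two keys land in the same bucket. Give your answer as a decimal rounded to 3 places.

0.507

It's easier to compute the probability that all 23 are distinct.
P(all distinct) = 365/365 · 364/365 · ··· · 343/365 ≈ 0.493.
So the probability of at least one match is 1 − 0.493 = 0.507.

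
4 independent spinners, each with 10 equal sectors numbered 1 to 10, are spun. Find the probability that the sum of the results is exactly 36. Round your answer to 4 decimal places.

There are 10^4 = 10000 equally likely outcomes.
The number of ordered 4-tuples from {1,…,10} summing to 36 is 35.
P(sum = 36) = 35/10000 = 7/2000 ≈ 0.0035.

0.0035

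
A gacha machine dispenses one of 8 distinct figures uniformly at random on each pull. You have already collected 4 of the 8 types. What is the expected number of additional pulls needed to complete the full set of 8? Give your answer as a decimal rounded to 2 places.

16.67

Starting from 4 distinct types, each trial gives a new one with probability (8−i)/8 when i types are held, so the wait for the next new type is 8/(8−i).
E = 8/4 + 8/3 + 8/2 + 8/1 = 50/3 ≈ 16.67.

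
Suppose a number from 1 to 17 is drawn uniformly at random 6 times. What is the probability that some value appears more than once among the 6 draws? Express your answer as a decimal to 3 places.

0.631

P(all 6 different) = 17/17 · 16/17 · ··· · 12/17 ≈ 0.369.
P(at least two equal) = 1 − 0.369 = 0.631.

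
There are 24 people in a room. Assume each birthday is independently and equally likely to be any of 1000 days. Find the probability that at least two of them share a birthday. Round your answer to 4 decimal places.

It's easier to compute the probability that all 24 are distinct.
P(all distinct) = 1000/1000 · 999/1000 · ··· · 977/1000 ≈ 0.7572.
So the probability of at least one match is 1 − 0.7572 = 0.2428.

0.2428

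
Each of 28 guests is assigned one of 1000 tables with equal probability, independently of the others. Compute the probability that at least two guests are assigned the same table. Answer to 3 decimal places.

0.317

It's easier to compute the probability that all 28 are distinct.
P(all distinct) = 1000/1000 · 999/1000 · ··· · 973/1000 ≈ 0.683.
So the probability of at least one match is 1 − 0.683 = 0.317.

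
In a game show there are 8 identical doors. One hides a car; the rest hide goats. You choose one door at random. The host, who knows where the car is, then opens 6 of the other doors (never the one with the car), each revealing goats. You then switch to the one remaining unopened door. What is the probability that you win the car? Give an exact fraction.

Your original door holds the car with probability 1/8, so the other 7 collectively hold it with probability 7/8.
The host can always find 6 empty doors to open, so the reveals don't change that 7/8; it is now spread over the 1 remaining unopened door.
P(win by switching) = (7/8) · (1/1) = 7/8.

7/8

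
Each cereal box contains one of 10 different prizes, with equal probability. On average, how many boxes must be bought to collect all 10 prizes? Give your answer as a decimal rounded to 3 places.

After i distinct types are collected, each trial gives a new one with probability (10−i)/10, so the expected wait for the next new type is 10/(10−i).
E = 10/10 + 10/9 + 10/8 + 10/7 + 10/6 + 10/5 + 10/4 + 10/3 + 10/2 + 10/1 = 7381/252 ≈ 29.290.

29.290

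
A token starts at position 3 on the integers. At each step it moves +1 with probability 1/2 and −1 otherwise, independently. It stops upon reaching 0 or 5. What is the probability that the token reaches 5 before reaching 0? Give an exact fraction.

3/5

With a fair step, P(i) = ½P(i−1) + ½P(i+1) with P(0)=0, P(5)=1 has the linear solution P(i) = i/5.
P(3) = 3/5.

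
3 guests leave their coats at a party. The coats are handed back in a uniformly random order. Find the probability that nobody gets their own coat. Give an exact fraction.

This is the derangement probability: permutations of 3 with no fixed point.
D(3) = 3! · (1 − 1/1! + 1/2! − ··· + (−1)^3/3!) = 2.
P = 2/6 = 1/3.

1/3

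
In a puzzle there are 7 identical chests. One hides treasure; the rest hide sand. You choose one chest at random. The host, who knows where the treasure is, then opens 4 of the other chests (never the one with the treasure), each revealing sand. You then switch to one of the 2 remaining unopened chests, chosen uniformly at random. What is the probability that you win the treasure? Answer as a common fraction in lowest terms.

3/7

Your original chest holds the treasure with probability 1/7, so the other 6 collectively hold it with probability 6/7.
The host can always find 4 empty chests to open, so the reveals don't change that 6/7; it is now spread over the 2 remaining unopened chests.
P(win by switching) = (6/7) · (1/2) = 3/7.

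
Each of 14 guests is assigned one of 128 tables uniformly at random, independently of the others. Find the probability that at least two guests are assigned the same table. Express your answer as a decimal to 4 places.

0.5216

It's easier to compute the probability that all 14 are distinct.
P(all distinct) = 128/128 · 127/128 · ··· · 115/128 ≈ 0.4784.
So the probability of at least one match is 1 − 0.4784 = 0.5216.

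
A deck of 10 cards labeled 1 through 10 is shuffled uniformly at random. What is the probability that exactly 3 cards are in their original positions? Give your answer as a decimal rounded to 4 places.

0.0613

Choose which 3 of the 10 are fixed: C(10,3) = 120 ways.
The remaining 7 must have no fixed point: D(7) = 1854.
P = 120·1854/3628800 = 103/1680 ≈ 0.0613.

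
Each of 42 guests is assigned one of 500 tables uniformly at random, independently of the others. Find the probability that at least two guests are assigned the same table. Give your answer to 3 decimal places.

It's easier to compute the probability that all 42 are distinct.
P(all distinct) = 500/500 · 499/500 · ··· · 459/500 ≈ 0.170.
So the probability of at least one match is 1 − 0.170 = 0.830.

0.830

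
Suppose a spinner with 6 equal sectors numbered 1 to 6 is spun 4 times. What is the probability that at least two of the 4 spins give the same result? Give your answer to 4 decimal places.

0.7222

P(all 4 different) = 6/6 · 5/6 · ··· · 3/6 ≈ 0.2778.
P(at least two equal) = 1 − 0.2778 = 0.7222.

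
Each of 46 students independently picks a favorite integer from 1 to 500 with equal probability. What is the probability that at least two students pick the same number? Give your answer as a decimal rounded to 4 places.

It's easier to compute the probability that all 46 are distinct.
P(all distinct) = 500/500 · 499/500 · ··· · 455/500 ≈ 0.1181.
So the probability of at least one match is 1 − 0.1181 = 0.8819.

0.8819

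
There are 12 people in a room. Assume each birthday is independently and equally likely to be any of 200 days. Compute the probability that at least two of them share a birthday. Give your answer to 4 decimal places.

It's easier to compute the probability that all 12 are distinct.
P(all distinct) = 200/200 · 199/200 · ··· · 189/200 ≈ 0.7143.
So the probability of at least one match is 1 − 0.7143 = 0.2857.

0.2857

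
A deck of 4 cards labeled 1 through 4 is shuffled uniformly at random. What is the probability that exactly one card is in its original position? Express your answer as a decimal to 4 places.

0.3333

Choose which one is fixed: C(4,1) = 4 ways.
The remaining 3 must have no fixed point: D(3) = 2.
P = 4·2/24 = 1/3 ≈ 0.3333.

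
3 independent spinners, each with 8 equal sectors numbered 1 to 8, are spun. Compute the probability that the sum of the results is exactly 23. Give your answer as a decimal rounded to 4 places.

0.0059

There are 8^3 = 512 equally likely outcomes.
The number of ordered 3-tuples from {1,…,8} summing to 23 is 3.
P(sum = 23) = 3/512 ≈ 0.0059.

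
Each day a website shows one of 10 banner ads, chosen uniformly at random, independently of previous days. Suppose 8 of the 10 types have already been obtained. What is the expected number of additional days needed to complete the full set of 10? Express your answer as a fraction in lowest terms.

Starting from 8 distinct types, each trial gives a new one with probability (10−i)/10 when i types are held, so the wait for the next new type is 10/(10−i).
E = 10/2 + 10/1 = 15.

15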